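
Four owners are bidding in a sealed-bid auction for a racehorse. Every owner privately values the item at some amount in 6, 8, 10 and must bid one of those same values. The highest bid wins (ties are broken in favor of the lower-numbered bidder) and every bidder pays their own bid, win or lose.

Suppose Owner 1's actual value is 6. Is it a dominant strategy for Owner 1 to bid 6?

Consider the case where Owner 2 bids 6, Owner 3 bids 6 and Owner 4 bids 8.
Truthful bid 6: loses but pays 6, utility -6.
Bid 8 instead: wins, pays 8, utility 6 - 8 = -2.
Since -2 > -6, bidding 8 is strictly better here, so truthful bidding is not dominant.

No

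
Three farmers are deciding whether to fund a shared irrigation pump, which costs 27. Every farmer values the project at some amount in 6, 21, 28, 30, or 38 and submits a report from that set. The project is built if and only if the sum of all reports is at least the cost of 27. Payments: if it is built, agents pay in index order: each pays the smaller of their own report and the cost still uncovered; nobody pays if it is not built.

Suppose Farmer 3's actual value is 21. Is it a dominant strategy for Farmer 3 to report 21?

Check each profile of the others' reports and compare truth against every alternative report.
Others report (6, 21): truth gives 21, best alternative gives 21.
Others report (6, 28): truth gives 21, best alternative gives 21.
Others report (6, 30): truth gives 21, best alternative gives 21.
Others report (6, 38): truth gives 21, best alternative gives 21.
Others report (21, 6): truth gives 21, best alternative gives 21.
Others report (21, 21): truth gives 21, best alternative gives 21.
(Remaining 19 profiles checked similarly; truth is weakly best in each.)
In every case the truthful report is at least as good as any alternative, so it is a dominant strategy.

Yes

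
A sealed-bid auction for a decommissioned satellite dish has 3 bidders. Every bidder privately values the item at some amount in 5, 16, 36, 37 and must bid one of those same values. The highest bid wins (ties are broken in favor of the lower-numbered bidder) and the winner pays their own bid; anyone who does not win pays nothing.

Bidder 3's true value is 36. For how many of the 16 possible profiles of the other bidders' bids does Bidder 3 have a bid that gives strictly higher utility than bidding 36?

1

Others bid (5, 5): truth gives 0; bid 16 gives 20 > 0. Violating.
Others bid (5, 16): truth gives 0; no alternative beats it.
Others bid (5, 36): truth gives 0; no alternative beats it.
(Checking all 16 profiles: 1 has a profitable deviation, 15 do not.)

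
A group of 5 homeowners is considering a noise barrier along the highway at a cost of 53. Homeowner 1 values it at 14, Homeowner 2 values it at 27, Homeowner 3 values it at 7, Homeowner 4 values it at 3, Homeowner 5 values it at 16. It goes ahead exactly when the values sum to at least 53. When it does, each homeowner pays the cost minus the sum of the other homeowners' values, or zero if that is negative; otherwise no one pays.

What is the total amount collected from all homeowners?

Total value 67 ≥ cost 53, so it is built.
Homeowner 1: others sum to 53; max(0, 53 - 53) = 0.
Homeowner 2: others sum to 40; max(0, 53 - 40) = 13.
Homeowner 3: others sum to 60; max(0, 53 - 60) = 0.
Homeowner 4: others sum to 64; max(0, 53 - 64) = 0.
Homeowner 5: others sum to 51; max(0, 53 - 51) = 2.
Total collected = 0 + 13 + 0 + 0 + 2 = 15.

15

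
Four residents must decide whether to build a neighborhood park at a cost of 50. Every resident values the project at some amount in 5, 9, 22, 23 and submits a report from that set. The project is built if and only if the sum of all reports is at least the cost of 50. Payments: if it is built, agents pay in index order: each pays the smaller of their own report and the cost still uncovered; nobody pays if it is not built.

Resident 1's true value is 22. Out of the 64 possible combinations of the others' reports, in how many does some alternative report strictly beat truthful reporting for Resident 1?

35

Others report (5, 22, 22): truth gives 0; report 5 gives 17 > 0. Violating.
Others report (5, 22, 23): truth gives 0; report 5 gives 17 > 0. Violating.
Others report (5, 23, 22): truth gives 0; report 5 gives 17 > 0. Violating.
Others report (5, 23, 23): truth gives 0; report 5 gives 17 > 0. Violating.
Others report (5, 5, 5): truth gives 0; no alternative beats it.
Others report (5, 5, 9): truth gives 0; no alternative beats it.
(Checking all 64 profiles: 35 have a profitable deviation, 29 do not.)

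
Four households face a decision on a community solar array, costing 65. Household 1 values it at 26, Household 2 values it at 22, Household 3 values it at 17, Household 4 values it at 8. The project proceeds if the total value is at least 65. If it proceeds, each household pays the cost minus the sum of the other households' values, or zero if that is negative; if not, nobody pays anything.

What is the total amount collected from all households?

Total value 73 ≥ cost 65, so it is built.
Household 1: others sum to 47; max(0, 65 - 47) = 18.
Household 2: others sum to 51; max(0, 65 - 51) = 14.
Household 3: others sum to 56; max(0, 65 - 56) = 9.
Household 4: others sum to 65; max(0, 65 - 65) = 0.
Total collected = 18 + 14 + 9 + 0 = 41.

41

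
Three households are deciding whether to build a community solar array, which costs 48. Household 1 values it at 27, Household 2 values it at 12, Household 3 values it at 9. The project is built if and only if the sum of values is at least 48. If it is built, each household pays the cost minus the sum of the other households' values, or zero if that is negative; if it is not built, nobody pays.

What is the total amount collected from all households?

48

Total value 48 ≥ cost 48, so it is built.
Household 1: others sum to 21; max(0, 48 - 21) = 27.
Household 2: others sum to 36; max(0, 48 - 36) = 12.
Household 3: others sum to 39; max(0, 48 - 39) = 9.
Total collected = 27 + 12 + 9 = 48.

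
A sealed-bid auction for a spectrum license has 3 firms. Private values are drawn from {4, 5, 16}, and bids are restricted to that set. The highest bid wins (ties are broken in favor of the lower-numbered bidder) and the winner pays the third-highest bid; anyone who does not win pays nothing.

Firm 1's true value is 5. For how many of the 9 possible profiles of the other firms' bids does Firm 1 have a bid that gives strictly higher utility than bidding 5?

Others bid (4, 16): truth gives 0; bid 16 gives 1 > 0. Violating.
Others bid (16, 4): truth gives 0; bid 16 gives 1 > 0. Violating.
Others bid (4, 4): truth gives 1; no alternative beats it.
Others bid (4, 5): truth gives 1; no alternative beats it.
(Checking all 9 profiles: 2 have a profitable deviation, 7 do not.)

2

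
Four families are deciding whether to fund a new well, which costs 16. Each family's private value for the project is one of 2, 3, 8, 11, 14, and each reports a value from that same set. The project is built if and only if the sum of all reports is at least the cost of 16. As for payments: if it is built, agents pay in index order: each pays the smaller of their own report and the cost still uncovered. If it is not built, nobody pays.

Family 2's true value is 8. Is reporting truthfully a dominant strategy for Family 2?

No

Consider the case where Family 1 reports 2, Family 3 reports 2 and Family 4 reports 11.
Truthful report 8: project built, pays 8, utility 8 - 8 = 0.
Report 2 instead: project built, pays 2, utility 8 - 2 = 6.
Since 6 > 0, reporting 2 is strictly better here, so truthful reporting is not dominant.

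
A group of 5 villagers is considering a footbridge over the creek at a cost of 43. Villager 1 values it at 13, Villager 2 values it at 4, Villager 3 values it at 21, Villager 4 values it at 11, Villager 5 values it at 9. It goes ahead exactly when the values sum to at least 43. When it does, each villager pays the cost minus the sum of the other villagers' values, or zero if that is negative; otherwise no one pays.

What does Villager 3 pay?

6

Total value 58 ≥ cost 43, so the project is built.
The other villagers' values sum to 37.
Cost minus that sum is 43 - 37 = 6.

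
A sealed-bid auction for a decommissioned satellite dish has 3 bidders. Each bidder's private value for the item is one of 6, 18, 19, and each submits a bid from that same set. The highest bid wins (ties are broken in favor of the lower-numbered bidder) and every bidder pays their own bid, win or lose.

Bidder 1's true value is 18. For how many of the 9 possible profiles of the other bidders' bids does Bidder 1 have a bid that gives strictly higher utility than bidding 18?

6

Others bid (6, 6): truth gives 0; bid 6 gives 12 > 0. Violating.
Others bid (6, 19): truth gives -18; bid 19 gives -1 > -18. Violating.
Others bid (18, 19): truth gives -18; bid 19 gives -1 > -18. Violating.
Others bid (19, 6): truth gives -18; bid 19 gives -1 > -18. Violating.
Others bid (6, 18): truth gives 0; no alternative beats it.
Others bid (18, 6): truth gives 0; no alternative beats it.
(Checking all 9 profiles: 6 have a profitable deviation, 3 do not.)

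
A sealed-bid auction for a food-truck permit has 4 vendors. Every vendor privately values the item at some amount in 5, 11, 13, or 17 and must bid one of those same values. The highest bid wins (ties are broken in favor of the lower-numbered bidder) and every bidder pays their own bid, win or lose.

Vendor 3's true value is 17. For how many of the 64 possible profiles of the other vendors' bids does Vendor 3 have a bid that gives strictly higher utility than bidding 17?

Others bid (5, 5, 5): truth gives 0; bid 11 gives 6 > 0. Violating.
Others bid (5, 5, 11): truth gives 0; bid 11 gives 6 > 0. Violating.
Others bid (5, 5, 13): truth gives 0; bid 13 gives 4 > 0. Violating.
Others bid (5, 11, 5): truth gives 0; bid 13 gives 4 > 0. Violating.
Others bid (5, 5, 17): truth gives 0; no alternative beats it.
Others bid (5, 11, 17): truth gives 0; no alternative beats it.
(Checking all 64 profiles: 40 have a profitable deviation, 24 do not.)

40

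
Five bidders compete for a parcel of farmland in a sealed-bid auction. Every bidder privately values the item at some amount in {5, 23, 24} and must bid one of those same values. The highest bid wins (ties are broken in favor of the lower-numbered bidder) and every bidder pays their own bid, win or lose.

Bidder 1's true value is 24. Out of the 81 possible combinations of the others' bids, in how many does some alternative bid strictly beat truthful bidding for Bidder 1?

16

Others bid (5, 5, 5, 5): truth gives 0; bid 5 gives 19 > 0. Violating.
Others bid (5, 5, 5, 23): truth gives 0; bid 23 gives 1 > 0. Violating.
Others bid (5, 5, 23, 5): truth gives 0; bid 23 gives 1 > 0. Violating.
Others bid (5, 5, 23, 23): truth gives 0; bid 23 gives 1 > 0. Violating.
Others bid (5, 5, 5, 24): truth gives 0; no alternative beats it.
Others bid (5, 5, 23, 24): truth gives 0; no alternative beats it.
(Checking all 81 profiles: 16 have a profitable deviation, 65 do not.)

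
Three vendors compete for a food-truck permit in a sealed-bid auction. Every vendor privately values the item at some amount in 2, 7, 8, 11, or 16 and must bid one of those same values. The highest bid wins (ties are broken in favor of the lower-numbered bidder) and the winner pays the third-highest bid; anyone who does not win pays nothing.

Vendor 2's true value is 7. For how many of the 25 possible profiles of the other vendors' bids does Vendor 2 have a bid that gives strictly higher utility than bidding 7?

Others bid (2, 8): truth gives 0; bid 8 gives 5 > 0. Violating.
Others bid (2, 11): truth gives 0; bid 11 gives 5 > 0. Violating.
Others bid (2, 16): truth gives 0; bid 16 gives 5 > 0. Violating.
Others bid (7, 2): truth gives 0; bid 8 gives 5 > 0. Violating.
Others bid (2, 2): truth gives 5; no alternative beats it.
Others bid (2, 7): truth gives 5; no alternative beats it.
(Checking all 25 profiles: 6 have a profitable deviation, 19 do not.)

6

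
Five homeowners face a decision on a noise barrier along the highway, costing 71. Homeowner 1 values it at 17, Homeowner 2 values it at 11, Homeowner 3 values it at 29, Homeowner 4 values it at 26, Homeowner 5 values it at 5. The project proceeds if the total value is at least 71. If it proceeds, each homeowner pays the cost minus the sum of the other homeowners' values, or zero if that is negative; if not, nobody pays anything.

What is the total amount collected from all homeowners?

21

Total value 88 ≥ cost 71, so it is built.
Homeowner 1: others sum to 71; max(0, 71 - 71) = 0.
Homeowner 2: others sum to 77; max(0, 71 - 77) = 0.
Homeowner 3: others sum to 59; max(0, 71 - 59) = 12.
Homeowner 4: others sum to 62; max(0, 71 - 62) = 9.
Homeowner 5: others sum to 83; max(0, 71 - 83) = 0.
Total collected = 0 + 0 + 12 + 9 + 0 = 21.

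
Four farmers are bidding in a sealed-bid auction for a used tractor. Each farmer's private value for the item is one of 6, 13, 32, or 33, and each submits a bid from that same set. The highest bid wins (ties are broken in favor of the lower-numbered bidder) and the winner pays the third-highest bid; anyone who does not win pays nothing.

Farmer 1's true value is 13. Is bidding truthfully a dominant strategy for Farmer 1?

No

Consider the case where Farmer 2 bids 6, Farmer 3 bids 6 and Farmer 4 bids 32.
Truthful bid 13: loses, pays 0, utility 0.
Bid 32 instead: wins, pays 6, utility 13 - 6 = 7.
Since 7 > 0, bidding 32 is strictly better here, so truthful bidding is not dominant.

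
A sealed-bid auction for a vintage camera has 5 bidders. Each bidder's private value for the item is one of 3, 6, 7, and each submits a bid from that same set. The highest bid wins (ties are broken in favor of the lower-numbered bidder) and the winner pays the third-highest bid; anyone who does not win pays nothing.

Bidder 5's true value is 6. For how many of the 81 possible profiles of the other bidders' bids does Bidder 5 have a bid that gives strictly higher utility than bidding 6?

4

Others bid (3, 3, 3, 6): truth gives 0; bid 7 gives 3 > 0. Violating.
Others bid (3, 3, 6, 3): truth gives 0; bid 7 gives 3 > 0. Violating.
Others bid (3, 6, 3, 3): truth gives 0; bid 7 gives 3 > 0. Violating.
Others bid (6, 3, 3, 3): truth gives 0; bid 7 gives 3 > 0. Violating.
Others bid (3, 3, 3, 3): truth gives 3; no alternative beats it.
Others bid (3, 3, 3, 7): truth gives 0; no alternative beats it.
(Checking all 81 profiles: 4 have a profitable deviation, 77 do not.)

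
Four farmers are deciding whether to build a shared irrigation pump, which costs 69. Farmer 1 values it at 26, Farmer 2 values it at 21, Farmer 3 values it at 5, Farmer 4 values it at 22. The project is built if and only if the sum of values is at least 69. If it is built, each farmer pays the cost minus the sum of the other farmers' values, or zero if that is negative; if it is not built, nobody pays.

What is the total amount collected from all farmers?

Total value 74 ≥ cost 69, so it is built.
Farmer 1: others sum to 48; max(0, 69 - 48) = 21.
Farmer 2: others sum to 53; max(0, 69 - 53) = 16.
Farmer 3: others sum to 69; max(0, 69 - 69) = 0.
Farmer 4: others sum to 52; max(0, 69 - 52) = 17.
Total collected = 21 + 16 + 0 + 17 = 54.

54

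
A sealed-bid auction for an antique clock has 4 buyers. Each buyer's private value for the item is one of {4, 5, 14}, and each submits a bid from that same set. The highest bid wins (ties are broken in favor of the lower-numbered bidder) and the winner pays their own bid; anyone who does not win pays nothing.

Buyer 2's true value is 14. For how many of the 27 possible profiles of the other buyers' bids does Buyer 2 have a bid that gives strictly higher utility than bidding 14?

4

Others bid (4, 4, 4): truth gives 0; bid 5 gives 9 > 0. Violating.
Others bid (4, 4, 5): truth gives 0; bid 5 gives 9 > 0. Violating.
Others bid (4, 5, 4): truth gives 0; bid 5 gives 9 > 0. Violating.
Others bid (4, 5, 5): truth gives 0; bid 5 gives 9 > 0. Violating.
Others bid (4, 4, 14): truth gives 0; no alternative beats it.
Others bid (4, 5, 14): truth gives 0; no alternative beats it.
(Checking all 27 profiles: 4 have a profitable deviation, 23 do not.)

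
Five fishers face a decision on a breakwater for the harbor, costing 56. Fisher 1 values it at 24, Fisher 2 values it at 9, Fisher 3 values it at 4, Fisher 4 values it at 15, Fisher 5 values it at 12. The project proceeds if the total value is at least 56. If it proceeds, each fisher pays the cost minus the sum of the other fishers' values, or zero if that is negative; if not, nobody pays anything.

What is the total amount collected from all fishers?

28

Total value 64 ≥ cost 56, so it is built.
Fisher 1: others sum to 40; max(0, 56 - 40) = 16.
Fisher 2: others sum to 55; max(0, 56 - 55) = 1.
Fisher 3: others sum to 60; max(0, 56 - 60) = 0.
Fisher 4: others sum to 49; max(0, 56 - 49) = 7.
Fisher 5: others sum to 52; max(0, 56 - 52) = 4.
Total collected = 16 + 1 + 0 + 7 + 4 = 28.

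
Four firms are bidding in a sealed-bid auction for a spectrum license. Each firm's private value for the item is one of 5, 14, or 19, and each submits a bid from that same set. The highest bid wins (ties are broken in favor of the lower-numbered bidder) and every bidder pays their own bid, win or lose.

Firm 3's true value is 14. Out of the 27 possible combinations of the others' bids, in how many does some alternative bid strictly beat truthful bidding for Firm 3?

25

Others bid (5, 5, 19): truth gives -14; bid 5 gives -5 > -14. Violating.
Others bid (5, 14, 5): truth gives -14; bid 5 gives -5 > -14. Violating.
Others bid (5, 14, 14): truth gives -14; bid 5 gives -5 > -14. Violating.
Others bid (5, 14, 19): truth gives -14; bid 5 gives -5 > -14. Violating.
Others bid (5, 5, 5): truth gives 0; no alternative beats it.
Others bid (5, 5, 14): truth gives 0; no alternative beats it.
(Checking all 27 profiles: 25 have a profitable deviation, 2 do not.)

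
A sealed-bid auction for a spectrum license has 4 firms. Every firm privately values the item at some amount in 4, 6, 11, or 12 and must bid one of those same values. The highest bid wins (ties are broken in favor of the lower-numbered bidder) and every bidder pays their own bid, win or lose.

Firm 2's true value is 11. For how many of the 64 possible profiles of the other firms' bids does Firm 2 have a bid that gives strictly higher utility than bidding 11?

50

Others bid (4, 4, 4): truth gives 0; bid 6 gives 5 > 0. Violating.
Others bid (4, 4, 6): truth gives 0; bid 6 gives 5 > 0. Violating.
Others bid (4, 4, 12): truth gives -11; bid 12 gives -1 > -11. Violating.
Others bid (4, 6, 4): truth gives 0; bid 6 gives 5 > 0. Violating.
Others bid (4, 4, 11): truth gives 0; no alternative beats it.
Others bid (4, 6, 11): truth gives 0; no alternative beats it.
(Checking all 64 profiles: 50 have a profitable deviation, 14 do not.)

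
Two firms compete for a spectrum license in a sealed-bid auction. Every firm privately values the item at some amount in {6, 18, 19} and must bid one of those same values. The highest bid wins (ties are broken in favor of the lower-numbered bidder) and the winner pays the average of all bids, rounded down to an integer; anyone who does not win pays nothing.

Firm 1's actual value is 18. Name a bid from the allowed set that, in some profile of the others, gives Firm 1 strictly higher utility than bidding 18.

6

Suppose Firm 2 bids 6.
Bid 18: wins, pays 12, utility 18 - 12 = 6.
Bid 6: wins, pays 6, utility 18 - 6 = 12.
So bidding 6 beats truth here (12 > 6).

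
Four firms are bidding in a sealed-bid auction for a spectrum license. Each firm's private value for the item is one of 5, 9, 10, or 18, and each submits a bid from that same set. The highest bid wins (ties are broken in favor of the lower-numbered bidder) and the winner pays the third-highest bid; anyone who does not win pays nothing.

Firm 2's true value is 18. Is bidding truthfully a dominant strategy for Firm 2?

Check each profile of the others' bids and compare truth against every alternative bid.
Others bid (5, 5, 18): truth gives 13, best alternative gives 0.
Others bid (5, 18, 5): truth gives 13, best alternative gives 0.
Others bid (10, 5, 5): truth gives 13, best alternative gives 0.
Others bid (5, 9, 18): truth gives 9, best alternative gives 0.
Others bid (5, 18, 9): truth gives 9, best alternative gives 0.
Others bid (9, 5, 18): truth gives 9, best alternative gives 0.
(Remaining 58 profiles checked similarly; truth is weakly best in each.)
In every case the truthful bid is at least as good as any alternative, so it is a dominant strategy.

Yes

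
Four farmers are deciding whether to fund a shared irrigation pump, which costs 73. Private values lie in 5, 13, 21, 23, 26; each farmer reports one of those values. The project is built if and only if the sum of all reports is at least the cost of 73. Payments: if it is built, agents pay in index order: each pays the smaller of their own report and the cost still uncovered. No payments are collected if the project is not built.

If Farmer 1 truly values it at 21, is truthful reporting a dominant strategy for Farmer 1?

Consider the case where Farmer 2 reports 13, Farmer 3 reports 21 and Farmer 4 reports 26.
Truthful report 21: project built, pays 21, utility 21 - 21 = 0.
Report 13 instead: project built, pays 13, utility 21 - 13 = 8.
Since 8 > 0, reporting 13 is strictly better here, so truthful reporting is not dominant.

No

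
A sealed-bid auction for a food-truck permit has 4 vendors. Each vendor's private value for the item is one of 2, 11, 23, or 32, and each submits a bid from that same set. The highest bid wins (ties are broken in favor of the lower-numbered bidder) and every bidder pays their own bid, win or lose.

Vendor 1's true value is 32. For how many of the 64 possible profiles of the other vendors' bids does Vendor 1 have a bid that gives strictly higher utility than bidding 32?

Others bid (2, 2, 2): truth gives 0; bid 2 gives 30 > 0. Violating.
Others bid (2, 2, 11): truth gives 0; bid 11 gives 21 > 0. Violating.
Others bid (2, 2, 23): truth gives 0; bid 23 gives 9 > 0. Violating.
Others bid (2, 11, 2): truth gives 0; bid 11 gives 21 > 0. Violating.
Others bid (2, 2, 32): truth gives 0; no alternative beats it.
Others bid (2, 11, 32): truth gives 0; no alternative beats it.
(Checking all 64 profiles: 27 have a profitable deviation, 37 do not.)

27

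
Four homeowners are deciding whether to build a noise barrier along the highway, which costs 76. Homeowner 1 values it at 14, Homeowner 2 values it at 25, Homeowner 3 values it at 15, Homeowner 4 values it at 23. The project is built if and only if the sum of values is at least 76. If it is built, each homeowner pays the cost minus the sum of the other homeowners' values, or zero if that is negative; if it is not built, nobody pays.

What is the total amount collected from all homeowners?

73

Total value 77 ≥ cost 76, so it is built.
Homeowner 1: others sum to 63; max(0, 76 - 63) = 13.
Homeowner 2: others sum to 52; max(0, 76 - 52) = 24.
Homeowner 3: others sum to 62; max(0, 76 - 62) = 14.
Homeowner 4: others sum to 54; max(0, 76 - 54) = 22.
Total collected = 13 + 24 + 14 + 22 = 73.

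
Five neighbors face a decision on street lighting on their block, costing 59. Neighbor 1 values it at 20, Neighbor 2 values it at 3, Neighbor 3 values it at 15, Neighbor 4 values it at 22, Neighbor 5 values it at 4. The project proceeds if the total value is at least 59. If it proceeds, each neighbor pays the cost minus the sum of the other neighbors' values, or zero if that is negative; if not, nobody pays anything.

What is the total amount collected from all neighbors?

42

Total value 64 ≥ cost 59, so it is built.
Neighbor 1: others sum to 44; max(0, 59 - 44) = 15.
Neighbor 2: others sum to 61; max(0, 59 - 61) = 0.
Neighbor 3: others sum to 49; max(0, 59 - 49) = 10.
Neighbor 4: others sum to 42; max(0, 59 - 42) = 17.
Neighbor 5: others sum to 60; max(0, 59 - 60) = 0.
Total collected = 15 + 0 + 10 + 17 + 0 = 42.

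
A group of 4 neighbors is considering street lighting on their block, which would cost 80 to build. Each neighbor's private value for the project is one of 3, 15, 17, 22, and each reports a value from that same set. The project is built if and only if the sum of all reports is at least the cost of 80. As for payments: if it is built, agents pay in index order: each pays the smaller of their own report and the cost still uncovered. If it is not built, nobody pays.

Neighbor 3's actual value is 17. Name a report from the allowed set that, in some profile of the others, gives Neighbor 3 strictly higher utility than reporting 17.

15

Suppose Neighbor 1 reports 22, Neighbor 2 reports 22 and Neighbor 4 reports 22.
Report 17: project built, pays 17, utility 17 - 17 = 0.
Report 15: project built, pays 15, utility 17 - 15 = 2.
So reporting 15 beats truth here (2 > 0).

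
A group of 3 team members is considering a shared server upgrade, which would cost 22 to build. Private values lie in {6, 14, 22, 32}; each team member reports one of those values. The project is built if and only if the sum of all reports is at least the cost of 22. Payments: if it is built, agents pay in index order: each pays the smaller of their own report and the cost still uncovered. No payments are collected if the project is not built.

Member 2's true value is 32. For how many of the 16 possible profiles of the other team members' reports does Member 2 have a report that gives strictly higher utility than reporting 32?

8

Others report (6, 6): truth gives 16; report 14 gives 18 > 16. Violating.
Others report (6, 14): truth gives 16; report 6 gives 26 > 16. Violating.
Others report (6, 22): truth gives 16; report 6 gives 26 > 16. Violating.
Others report (6, 32): truth gives 16; report 6 gives 26 > 16. Violating.
Others report (22, 6): truth gives 32; no alternative beats it.
Others report (22, 14): truth gives 32; no alternative beats it.
(Checking all 16 profiles: 8 have a profitable deviation, 8 do not.)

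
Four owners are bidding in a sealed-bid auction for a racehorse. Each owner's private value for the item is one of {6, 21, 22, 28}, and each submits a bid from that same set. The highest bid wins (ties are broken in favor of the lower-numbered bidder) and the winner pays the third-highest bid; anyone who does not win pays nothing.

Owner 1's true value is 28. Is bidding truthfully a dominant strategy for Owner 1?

Yes

Check each profile of the others' bids and compare truth against every alternative bid.
Others bid (6, 6, 28): truth gives 22, best alternative gives 0.
Others bid (6, 28, 6): truth gives 22, best alternative gives 0.
Others bid (28, 6, 6): truth gives 22, best alternative gives 0.
Others bid (6, 21, 28): truth gives 7, best alternative gives 0.
Others bid (6, 28, 21): truth gives 7, best alternative gives 0.
Others bid (21, 6, 28): truth gives 7, best alternative gives 0.
(Remaining 58 profiles checked similarly; truth is weakly best in each.)
In every case the truthful bid is at least as good as any alternative, so it is a dominant strategy.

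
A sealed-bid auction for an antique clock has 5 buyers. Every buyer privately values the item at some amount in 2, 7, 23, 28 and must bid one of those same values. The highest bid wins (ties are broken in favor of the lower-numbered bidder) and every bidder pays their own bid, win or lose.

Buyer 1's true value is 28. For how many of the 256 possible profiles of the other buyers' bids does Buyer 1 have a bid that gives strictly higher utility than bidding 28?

Others bid (2, 2, 2, 2): truth gives 0; bid 2 gives 26 > 0. Violating.
Others bid (2, 2, 2, 7): truth gives 0; bid 7 gives 21 > 0. Violating.
Others bid (2, 2, 2, 23): truth gives 0; bid 23 gives 5 > 0. Violating.
Others bid (2, 2, 7, 2): truth gives 0; bid 7 gives 21 > 0. Violating.
Others bid (2, 2, 2, 28): truth gives 0; no alternative beats it.
Others bid (2, 2, 7, 28): truth gives 0; no alternative beats it.
(Checking all 256 profiles: 81 have a profitable deviation, 175 do not.)

81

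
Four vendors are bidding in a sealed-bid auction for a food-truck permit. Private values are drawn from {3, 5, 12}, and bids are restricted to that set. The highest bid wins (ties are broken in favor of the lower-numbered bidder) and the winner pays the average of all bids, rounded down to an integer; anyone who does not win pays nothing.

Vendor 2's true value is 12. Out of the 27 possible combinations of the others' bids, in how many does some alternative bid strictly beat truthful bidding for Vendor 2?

4

Others bid (3, 3, 3): truth gives 7; bid 5 gives 9 > 7. Violating.
Others bid (3, 3, 5): truth gives 7; bid 5 gives 8 > 7. Violating.
Others bid (3, 5, 3): truth gives 7; bid 5 gives 8 > 7. Violating.
Others bid (3, 5, 5): truth gives 6; bid 5 gives 8 > 6. Violating.
Others bid (3, 3, 12): truth gives 5; no alternative beats it.
Others bid (3, 5, 12): truth gives 4; no alternative beats it.
(Checking all 27 profiles: 4 have a profitable deviation, 23 do not.)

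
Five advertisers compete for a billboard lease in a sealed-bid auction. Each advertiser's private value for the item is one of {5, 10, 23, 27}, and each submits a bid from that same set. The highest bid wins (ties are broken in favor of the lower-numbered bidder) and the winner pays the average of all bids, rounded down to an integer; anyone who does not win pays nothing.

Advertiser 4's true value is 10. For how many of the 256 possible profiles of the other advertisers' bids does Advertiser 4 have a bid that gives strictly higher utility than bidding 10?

3

Others bid (5, 5, 10, 5): truth gives 0; bid 23 gives 1 > 0. Violating.
Others bid (5, 10, 5, 5): truth gives 0; bid 23 gives 1 > 0. Violating.
Others bid (10, 5, 5, 5): truth gives 0; bid 23 gives 1 > 0. Violating.
Others bid (5, 5, 5, 5): truth gives 4; no alternative beats it.
Others bid (5, 5, 5, 10): truth gives 3; no alternative beats it.
(Checking all 256 profiles: 3 have a profitable deviation, 253 do not.)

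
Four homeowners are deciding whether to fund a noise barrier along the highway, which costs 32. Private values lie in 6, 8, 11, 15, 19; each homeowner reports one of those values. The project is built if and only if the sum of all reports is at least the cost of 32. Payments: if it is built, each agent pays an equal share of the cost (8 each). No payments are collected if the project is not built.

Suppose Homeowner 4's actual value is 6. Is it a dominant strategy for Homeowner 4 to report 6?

Check each profile of the others' reports and compare truth against every alternative report.
Others report (6, 8, 11): truth gives 0, best alternative gives -2.
Others report (6, 11, 8): truth gives 0, best alternative gives -2.
Others report (8, 6, 11): truth gives 0, best alternative gives -2.
Others report (8, 8, 8): truth gives 0, best alternative gives -2.
Others report (8, 11, 6): truth gives 0, best alternative gives -2.
Others report (11, 6, 8): truth gives 0, best alternative gives -2.
(Remaining 119 profiles checked similarly; truth is weakly best in each.)
In every case the truthful report is at least as good as any alternative, so it is a dominant strategy.

Yes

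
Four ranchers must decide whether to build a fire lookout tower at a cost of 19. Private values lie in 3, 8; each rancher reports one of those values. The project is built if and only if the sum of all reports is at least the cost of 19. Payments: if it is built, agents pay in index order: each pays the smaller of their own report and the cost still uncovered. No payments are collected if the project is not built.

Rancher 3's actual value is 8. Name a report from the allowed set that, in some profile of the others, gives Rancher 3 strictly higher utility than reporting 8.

3

Suppose Rancher 1 reports 3, Rancher 2 reports 8 and Rancher 4 reports 8.
Report 8: project built, pays 8, utility 8 - 8 = 0.
Report 3: project built, pays 3, utility 8 - 3 = 5.
So reporting 3 beats truth here (5 > 0).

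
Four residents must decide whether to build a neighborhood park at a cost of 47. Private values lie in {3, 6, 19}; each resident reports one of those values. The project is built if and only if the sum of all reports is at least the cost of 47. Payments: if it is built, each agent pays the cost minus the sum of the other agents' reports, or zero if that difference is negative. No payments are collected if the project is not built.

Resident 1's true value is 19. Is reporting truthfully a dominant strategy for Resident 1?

Check each profile of the others' reports and compare truth against every alternative report.
Others report (6, 6, 19): truth gives 3, best alternative gives 0.
Others report (6, 19, 6): truth gives 3, best alternative gives 0.
Others report (19, 6, 6): truth gives 3, best alternative gives 0.
Others report (19, 19, 19): truth gives 19, best alternative gives 19.
Others report (6, 19, 19): truth gives 16, best alternative gives 16.
Others report (19, 6, 19): truth gives 16, best alternative gives 16.
(Remaining 21 profiles checked similarly; truth is weakly best in each.)
In every case the truthful report is at least as good as any alternative, so it is a dominant strategy.

Yes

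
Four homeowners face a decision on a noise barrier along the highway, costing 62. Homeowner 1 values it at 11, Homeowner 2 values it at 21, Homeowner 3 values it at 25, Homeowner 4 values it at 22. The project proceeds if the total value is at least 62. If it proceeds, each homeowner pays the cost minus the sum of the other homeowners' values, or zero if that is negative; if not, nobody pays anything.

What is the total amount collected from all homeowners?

Total value 79 ≥ cost 62, so it is built.
Homeowner 1: others sum to 68; max(0, 62 - 68) = 0.
Homeowner 2: others sum to 58; max(0, 62 - 58) = 4.
Homeowner 3: others sum to 54; max(0, 62 - 54) = 8.
Homeowner 4: others sum to 57; max(0, 62 - 57) = 5.
Total collected = 0 + 4 + 8 + 5 = 17.

17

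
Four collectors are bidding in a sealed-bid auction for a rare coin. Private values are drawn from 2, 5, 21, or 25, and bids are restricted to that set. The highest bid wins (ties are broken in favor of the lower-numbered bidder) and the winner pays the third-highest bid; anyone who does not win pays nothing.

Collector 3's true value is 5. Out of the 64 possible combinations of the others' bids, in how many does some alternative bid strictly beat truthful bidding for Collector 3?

Others bid (2, 2, 21): truth gives 0; bid 21 gives 3 > 0. Violating.
Others bid (2, 2, 25): truth gives 0; bid 25 gives 3 > 0. Violating.
Others bid (2, 5, 2): truth gives 0; bid 21 gives 3 > 0. Violating.
Others bid (2, 21, 2): truth gives 0; bid 25 gives 3 > 0. Violating.
Others bid (2, 2, 2): truth gives 3; no alternative beats it.
Others bid (2, 2, 5): truth gives 3; no alternative beats it.
(Checking all 64 profiles: 6 have a profitable deviation, 58 do not.)

6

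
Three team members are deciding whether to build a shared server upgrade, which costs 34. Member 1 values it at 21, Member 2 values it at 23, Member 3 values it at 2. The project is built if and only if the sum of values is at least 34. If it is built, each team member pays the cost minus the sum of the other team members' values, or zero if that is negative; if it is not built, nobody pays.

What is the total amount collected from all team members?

Total value 46 ≥ cost 34, so it is built.
Member 1: others sum to 25; max(0, 34 - 25) = 9.
Member 2: others sum to 23; max(0, 34 - 23) = 11.
Member 3: others sum to 44; max(0, 34 - 44) = 0.
Total collected = 9 + 11 + 0 = 20.

20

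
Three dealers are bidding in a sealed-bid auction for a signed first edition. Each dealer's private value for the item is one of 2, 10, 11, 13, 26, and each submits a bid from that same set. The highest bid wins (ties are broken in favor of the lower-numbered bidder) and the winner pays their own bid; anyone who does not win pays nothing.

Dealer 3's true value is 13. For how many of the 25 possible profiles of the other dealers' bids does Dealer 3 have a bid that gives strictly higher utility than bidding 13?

4

Others bid (2, 2): truth gives 0; bid 10 gives 3 > 0. Violating.
Others bid (2, 10): truth gives 0; bid 11 gives 2 > 0. Violating.
Others bid (10, 2): truth gives 0; bid 11 gives 2 > 0. Violating.
Others bid (10, 10): truth gives 0; bid 11 gives 2 > 0. Violating.
Others bid (2, 11): truth gives 0; no alternative beats it.
Others bid (2, 13): truth gives 0; no alternative beats it.
(Checking all 25 profiles: 4 have a profitable deviation, 21 do not.)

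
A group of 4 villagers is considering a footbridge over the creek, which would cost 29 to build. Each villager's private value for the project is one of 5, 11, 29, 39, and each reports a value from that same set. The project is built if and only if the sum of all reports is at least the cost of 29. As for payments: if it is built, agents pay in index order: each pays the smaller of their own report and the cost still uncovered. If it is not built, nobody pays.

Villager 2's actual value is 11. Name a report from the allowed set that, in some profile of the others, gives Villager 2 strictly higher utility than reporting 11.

Suppose Villager 1 reports 5, Villager 3 reports 5 and Villager 4 reports 29.
Report 11: project built, pays 11, utility 11 - 11 = 0.
Report 5: project built, pays 5, utility 11 - 5 = 6.
So reporting 5 beats truth here (6 > 0).

5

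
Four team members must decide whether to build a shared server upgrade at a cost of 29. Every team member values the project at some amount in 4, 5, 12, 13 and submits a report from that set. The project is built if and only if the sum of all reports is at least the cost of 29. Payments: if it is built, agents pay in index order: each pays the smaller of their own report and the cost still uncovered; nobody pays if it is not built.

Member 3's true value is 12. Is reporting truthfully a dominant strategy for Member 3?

No

Consider the case where Member 1 reports 4, Member 2 reports 12 and Member 4 reports 12.
Truthful report 12: project built, pays 12, utility 12 - 12 = 0.
Report 4 instead: project built, pays 4, utility 12 - 4 = 8.
Since 8 > 0, reporting 4 is strictly better here, so truthful reporting is not dominant.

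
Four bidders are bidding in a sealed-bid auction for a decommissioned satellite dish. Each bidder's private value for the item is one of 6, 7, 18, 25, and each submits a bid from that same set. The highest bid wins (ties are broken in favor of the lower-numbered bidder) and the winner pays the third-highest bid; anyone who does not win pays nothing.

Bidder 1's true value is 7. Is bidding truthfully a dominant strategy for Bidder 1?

Consider the case where Bidder 2 bids 6, Bidder 3 bids 6 and Bidder 4 bids 18.
Truthful bid 7: loses, pays 0, utility 0.
Bid 18 instead: wins, pays 6, utility 7 - 6 = 1.
Since 1 > 0, bidding 18 is strictly better here, so truthful bidding is not dominant.

No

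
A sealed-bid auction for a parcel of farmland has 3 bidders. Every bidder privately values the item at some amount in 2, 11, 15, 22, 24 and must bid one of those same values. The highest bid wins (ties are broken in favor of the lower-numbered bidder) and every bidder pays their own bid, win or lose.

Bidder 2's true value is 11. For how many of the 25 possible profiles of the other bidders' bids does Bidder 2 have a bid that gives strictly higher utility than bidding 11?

23

Others bid (2, 15): truth gives -11; bid 2 gives -2 > -11. Violating.
Others bid (2, 22): truth gives -11; bid 2 gives -2 > -11. Violating.
Others bid (2, 24): truth gives -11; bid 2 gives -2 > -11. Violating.
Others bid (11, 2): truth gives -11; bid 2 gives -2 > -11. Violating.
Others bid (2, 2): truth gives 0; no alternative beats it.
Others bid (2, 11): truth gives 0; no alternative beats it.
(Checking all 25 profiles: 23 have a profitable deviation, 2 do not.)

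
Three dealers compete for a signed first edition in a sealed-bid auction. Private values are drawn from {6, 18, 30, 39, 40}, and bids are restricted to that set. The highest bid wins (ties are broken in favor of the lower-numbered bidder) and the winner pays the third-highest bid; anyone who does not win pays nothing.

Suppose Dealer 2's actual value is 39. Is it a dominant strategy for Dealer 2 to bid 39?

Consider the case where Dealer 1 bids 6 and Dealer 3 bids 40.
Truthful bid 39: loses, pays 0, utility 0.
Bid 40 instead: wins, pays 6, utility 39 - 6 = 33.
Since 33 > 0, bidding 40 is strictly better here, so truthful bidding is not dominant.

No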